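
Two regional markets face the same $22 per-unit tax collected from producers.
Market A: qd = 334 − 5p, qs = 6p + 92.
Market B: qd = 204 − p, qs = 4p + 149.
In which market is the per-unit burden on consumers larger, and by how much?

Market A: pre-tax p* = $22, q* = 224; post-tax q = 164; per-unit burden on consumers = $12.
Market B: pre-tax p* = $11, q* = 193; post-tax q = 175.4; per-unit burden on consumers = $17.6.
Difference: $12 vs $17.6 → market B is larger by $5.6.

Market B, by $5.6.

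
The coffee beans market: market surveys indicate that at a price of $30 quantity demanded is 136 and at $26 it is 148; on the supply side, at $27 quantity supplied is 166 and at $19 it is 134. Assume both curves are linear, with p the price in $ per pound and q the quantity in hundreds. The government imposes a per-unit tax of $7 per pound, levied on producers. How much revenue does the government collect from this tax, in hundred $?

Demand slope: (148 − 136)/(26 − 30) = -3, so qd = 226 − 3p.
Supply slope: (134 − 166)/(19 − 27) = 4, so qs = 4p + 58.
Without the tax, 226 − 3p = 4p + 58 gives 7p = 168, so p* = $24 and q* = 154.
With the tax collected from producers, supply shifts: qs = 4(p − 7) + 58.
Solving gives q = 142 with consumers paying $28 and producers receiving $21 (the $7 wedge).
Revenue = t · Q = 7 · 142 = $994.

Tax revenue = $994 hundred.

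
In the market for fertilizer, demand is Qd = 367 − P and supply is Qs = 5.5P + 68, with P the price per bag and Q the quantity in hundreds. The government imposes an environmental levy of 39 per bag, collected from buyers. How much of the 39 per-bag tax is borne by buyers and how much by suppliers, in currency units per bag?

Buyers bear 33 per bag; suppliers bear 6 per bag.

Before the tax: set 367 − P = 5.5P + 68 → P* = 46, Q* = 321.
With the tax collected from buyers, demand (in seller-price terms) shifts: Qd = 367 − (P + 39).
New equilibrium: buyers pay 79, suppliers receive 40, Q = 288. (Wedge: Pb − Ps = 39.)
Burden on buyers: 33; on suppliers: 6. (They sum to 39.)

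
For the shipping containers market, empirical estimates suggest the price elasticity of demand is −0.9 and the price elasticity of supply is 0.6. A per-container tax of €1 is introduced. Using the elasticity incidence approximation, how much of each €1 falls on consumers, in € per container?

Consumers bear ≈ €0.4 per container.

Incidence ratio: consumers' share ≈ εs / (εs + |εd|) = 0.6 / (0.6 + 0.9) = 0.4.
So consumers bear ≈ 0.4 × €1 = €0.4; producers bear €0.6.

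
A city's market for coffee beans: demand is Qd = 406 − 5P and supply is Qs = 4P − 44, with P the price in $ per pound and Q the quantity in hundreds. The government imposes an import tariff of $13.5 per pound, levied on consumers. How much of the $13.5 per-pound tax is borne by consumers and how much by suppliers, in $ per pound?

Consumers bear $6 per pound; suppliers bear $7.5 per pound.

Before the tax: set 406 − 5P = 4P − 44 → P* = $50, Q* = 156.
With the tax collected from consumers, demand (in seller-price terms) shifts: Qd = 406 − 5(P + 13.5).
New equilibrium: consumers pay $56, suppliers receive $42.5, Q = 126. (Wedge: Pb − Ps = 13.5.)
Burden on consumers: $6; on suppliers: $7.5. (They sum to $13.5.)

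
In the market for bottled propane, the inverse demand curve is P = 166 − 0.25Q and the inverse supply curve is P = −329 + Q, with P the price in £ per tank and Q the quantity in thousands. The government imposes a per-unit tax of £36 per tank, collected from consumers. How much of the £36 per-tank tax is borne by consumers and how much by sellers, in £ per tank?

Inverting to Q(P) form: Qd = 664 − 4P; Qs = P + 329.
Without the tax, 664 − 4P = P + 329 gives 5P = 335, so P* = £67 and Q* = 396.
With the tax collected from consumers, demand (in seller-price terms) shifts: Qd = 664 − 4(P + 36).
Solving gives Q = 367.2 with consumers paying £74.2 and sellers receiving £38.2 (the £36 wedge).
Burden on consumers: £7.2; on sellers: £28.8. (They sum to £36.)

Consumers bear £7.2 per tank; sellers bear £28.8 per tank.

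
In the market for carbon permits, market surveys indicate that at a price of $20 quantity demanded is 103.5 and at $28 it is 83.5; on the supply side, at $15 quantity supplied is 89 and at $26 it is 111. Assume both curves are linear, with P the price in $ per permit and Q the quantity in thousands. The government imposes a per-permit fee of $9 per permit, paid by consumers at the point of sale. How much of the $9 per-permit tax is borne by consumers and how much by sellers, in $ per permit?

Demand slope: (83.5 − 103.5)/(28 − 20) = -2.5, so Qd = 153.5 − 2.5P.
Supply slope: (111 − 89)/(26 − 15) = 2, so Qs = 2P + 59.
Before the tax: set 153.5 − 2.5P = 2P + 59 → P* = $21, Q* = 101.
With the tax collected from consumers, demand (in seller-price terms) shifts: Qd = 153.5 − 2.5(P + 9).
Solving gives Q = 91 with consumers paying $25 and sellers receiving $16 (the $9 wedge).
Burden on consumers: $4; on sellers: $5. (They sum to $9.)
The less price-elastic side of the market bears the larger share of a per-unit tax.

Consumers bear $4 per permit; sellers bear $5 per permit.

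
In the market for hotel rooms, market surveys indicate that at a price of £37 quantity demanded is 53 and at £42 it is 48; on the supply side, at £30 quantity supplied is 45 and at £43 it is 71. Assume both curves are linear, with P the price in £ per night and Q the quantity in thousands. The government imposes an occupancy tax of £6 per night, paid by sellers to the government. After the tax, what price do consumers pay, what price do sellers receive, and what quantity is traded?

Demand slope: (48 − 53)/(42 − 37) = -1, so Qd = 90 − P.
Supply slope: (71 − 45)/(43 − 30) = 2, so Qs = 2P − 15.
Without the tax, 90 − P = 2P − 15 gives 3P = 105, so P* = £35 and Q* = 55.
With the tax collected from sellers, supply shifts: Qs = 2(P − 6) − 15.
New equilibrium: consumers pay £39, sellers receive £33, Q = 51. (Wedge: Pb − Ps = 6.)

Consumers pay £39; sellers receive £33; quantity = 51.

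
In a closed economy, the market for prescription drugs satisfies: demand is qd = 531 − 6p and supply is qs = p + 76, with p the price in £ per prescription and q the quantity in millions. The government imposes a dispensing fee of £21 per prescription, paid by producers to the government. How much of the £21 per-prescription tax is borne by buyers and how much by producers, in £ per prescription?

Buyers bear £3 per prescription; producers bear £18 per prescription.

Before the tax: set 531 − 6p = p + 76 → p* = £65, q* = 141.
With the tax collected from producers, supply shifts: qs = (p − 21) + 76.
New equilibrium: buyers pay £68, producers receive £47, q = 123. (Wedge: pb − ps = 21.)
Burden on buyers: £3; on producers: £18. (They sum to £21.)
The less price-elastic side of the market bears the larger share of a per-unit tax.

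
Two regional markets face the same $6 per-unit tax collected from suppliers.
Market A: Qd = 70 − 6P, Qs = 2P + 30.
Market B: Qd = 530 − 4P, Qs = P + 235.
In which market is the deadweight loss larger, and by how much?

Market A, by $12.6.

Market A: pre-tax P* = $5, Q* = 40; post-tax Q = 31; deadweight loss = $27.
Market B: pre-tax P* = $59, Q* = 294; post-tax Q = 289.2; deadweight loss = $14.4.
Difference: $27 vs $14.4 → market A is larger by $12.6.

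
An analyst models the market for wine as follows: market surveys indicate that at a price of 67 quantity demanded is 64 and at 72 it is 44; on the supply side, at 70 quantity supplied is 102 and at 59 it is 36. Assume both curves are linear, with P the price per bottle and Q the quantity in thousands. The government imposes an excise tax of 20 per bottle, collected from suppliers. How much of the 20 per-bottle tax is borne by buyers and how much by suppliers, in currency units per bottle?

Demand slope: (44 − 64)/(72 − 67) = -4, so Qd = 332 − 4P.
Supply slope: (36 − 102)/(59 − 70) = 6, so Qs = 6P − 318.
Without the tax, 332 − 4P = 6P − 318 gives 10P = 650, so P* = 65 and Q* = 72.
With the tax collected from suppliers, supply shifts: Qs = 6(P − 20) − 318.
New equilibrium: buyers pay 77, suppliers receive 57, Q = 24. (Wedge: Pb − Ps = 20.)
Burden on buyers: 12; on suppliers: 8. (They sum to 20.)
The less price-elastic side of the market bears the larger share of a per-unit tax.

Buyers bear 12 per bottle; suppliers bear 8 per bottle.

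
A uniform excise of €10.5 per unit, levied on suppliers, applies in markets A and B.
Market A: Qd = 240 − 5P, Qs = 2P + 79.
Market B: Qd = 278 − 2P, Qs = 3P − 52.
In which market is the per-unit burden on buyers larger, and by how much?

Market B, by €3.3.

Market A: pre-tax P* = €23, Q* = 125; post-tax Q = 110; per-unit burden on buyers = €3.
Market B: pre-tax P* = €66, Q* = 146; post-tax Q = 133.4; per-unit burden on buyers = €6.3.
Difference: €3 vs €6.3 → market B is larger by €3.3.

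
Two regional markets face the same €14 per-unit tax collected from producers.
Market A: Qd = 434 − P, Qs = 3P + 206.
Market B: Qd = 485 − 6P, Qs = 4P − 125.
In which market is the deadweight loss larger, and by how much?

Market A: pre-tax P* = €57, Q* = 377; post-tax Q = 366.5; deadweight loss = €73.5.
Market B: pre-tax P* = €61, Q* = 119; post-tax Q = 85.4; deadweight loss = €235.2.
Difference: €73.5 vs €235.2 → market B is larger by €161.7.

Market B, by €161.7.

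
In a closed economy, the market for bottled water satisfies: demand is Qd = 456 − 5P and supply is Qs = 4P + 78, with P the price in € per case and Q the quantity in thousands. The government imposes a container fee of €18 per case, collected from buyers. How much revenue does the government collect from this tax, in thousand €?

Tax revenue = €3708 thousand.

Without the tax, 456 − 5P = 4P + 78 gives 9P = 378, so P* = €42 and Q* = 246.
With the tax collected from buyers, demand (in seller-price terms) shifts: Qd = 456 − 5(P + 18).
Solving gives Q = 206 with buyers paying €50 and producers receiving €32 (the €18 wedge).
Revenue = t · Q = 18 · 206 = €3708.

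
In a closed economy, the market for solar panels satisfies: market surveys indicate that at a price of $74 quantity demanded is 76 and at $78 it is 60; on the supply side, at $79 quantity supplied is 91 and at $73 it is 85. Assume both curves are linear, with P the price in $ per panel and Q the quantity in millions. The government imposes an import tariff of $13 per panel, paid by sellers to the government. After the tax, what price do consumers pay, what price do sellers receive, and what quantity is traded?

Consumers pay $74.6; sellers receive $61.6; quantity = 73.6.

Demand slope: (60 − 76)/(78 − 74) = -4, so Qd = 372 − 4P.
Supply slope: (85 − 91)/(73 − 79) = 1, so Qs = P + 12.
Without the tax, 372 − 4P = P + 12 gives 5P = 360, so P* = $72 and Q* = 84.
With the tax collected from sellers, supply shifts: Qs = (P − 13) + 12.
Solving gives Q = 73.6 with consumers paying $74.6 and sellers receiving $61.6 (the $13 wedge).
The less price-elastic side of the market bears the larger share of a per-unit tax.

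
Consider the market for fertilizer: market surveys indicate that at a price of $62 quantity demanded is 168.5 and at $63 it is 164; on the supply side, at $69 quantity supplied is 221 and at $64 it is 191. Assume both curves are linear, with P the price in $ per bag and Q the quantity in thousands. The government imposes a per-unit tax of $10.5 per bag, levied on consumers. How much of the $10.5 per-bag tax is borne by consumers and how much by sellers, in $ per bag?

Consumers bear $6 per bag; sellers bear $4.5 per bag.

Demand slope: (164 − 168.5)/(63 − 62) = -4.5, so Qd = 447.5 − 4.5P.
Supply slope: (191 − 221)/(64 − 69) = 6, so Qs = 6P − 193.
Without the tax, 447.5 − 4.5P = 6P − 193 gives 10.5P = 640.5, so P* = $61 and Q* = 173.
With the tax collected from consumers, demand (in seller-price terms) shifts: Qd = 447.5 − 4.5(P + 10.5).
New equilibrium: consumers pay $67, sellers receive $56.5, Q = 146. (Wedge: Pb − Ps = 10.5.)
Burden on consumers: $6; on sellers: $4.5. (They sum to $10.5.)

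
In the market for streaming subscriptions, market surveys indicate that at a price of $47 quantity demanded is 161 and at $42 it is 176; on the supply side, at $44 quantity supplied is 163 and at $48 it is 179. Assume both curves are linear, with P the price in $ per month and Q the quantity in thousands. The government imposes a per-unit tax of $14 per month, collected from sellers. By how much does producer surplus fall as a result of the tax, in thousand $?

Demand slope: (176 − 161)/(42 − 47) = -3, so Qd = 302 − 3P.
Supply slope: (179 − 163)/(48 − 44) = 4, so Qs = 4P − 13.
Before the tax: set 302 − 3P = 4P − 13 → P* = $45, Q* = 167.
With the tax collected from sellers, supply shifts: Qs = 4(P − 14) − 13.
New equilibrium: consumers pay $53, sellers receive $39, Q = 143. (Wedge: Pb − Ps = 14.)
ΔPS is the trapezoid between Q = 143 and Q = 167 of height $6: ½ · (167 + 143) · 6 = $930.

Producer surplus falls by $930 thousand.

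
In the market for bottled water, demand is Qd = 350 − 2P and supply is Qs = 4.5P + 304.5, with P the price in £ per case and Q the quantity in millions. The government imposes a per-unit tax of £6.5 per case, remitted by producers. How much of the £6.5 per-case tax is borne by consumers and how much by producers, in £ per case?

Without the tax, 350 − 2P = 4.5P + 304.5 gives 6.5P = 45.5, so P* = £7 and Q* = 336.
With the tax collected from producers, supply shifts: Qs = 4.5(P − 6.5) + 304.5.
New equilibrium: consumers pay £11.5, producers receive £5, Q = 327. (Wedge: Pb − Ps = 6.5.)
Burden on consumers: £4.5; on producers: £2. (They sum to £6.5.)
The less price-elastic side of the market bears the larger share of a per-unit tax.

Consumers bear £4.5 per case; producers bear £2 per case.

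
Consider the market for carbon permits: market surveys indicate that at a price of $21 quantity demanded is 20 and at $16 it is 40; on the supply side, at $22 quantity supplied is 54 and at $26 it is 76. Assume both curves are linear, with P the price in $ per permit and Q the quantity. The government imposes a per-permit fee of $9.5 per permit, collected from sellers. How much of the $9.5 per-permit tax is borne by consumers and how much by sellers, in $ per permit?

Demand slope: (40 − 20)/(16 − 21) = -4, so Qd = 104 − 4P.
Supply slope: (76 − 54)/(26 − 22) = 5.5, so Qs = 5.5P − 67.
Before the tax: set 104 − 4P = 5.5P − 67 → P* = $18, Q* = 32.
With the tax collected from sellers, supply shifts: Qs = 5.5(P − 9.5) − 67.
New equilibrium: consumers pay $23.5, sellers receive $14, Q = 10. (Wedge: Pb − Ps = 9.5.)
Burden on consumers: $5.5; on sellers: $4. (They sum to $9.5.)
The less price-elastic side of the market bears the larger share of a per-unit tax.

Consumers bear $5.5 per permit; sellers bear $4 per permit.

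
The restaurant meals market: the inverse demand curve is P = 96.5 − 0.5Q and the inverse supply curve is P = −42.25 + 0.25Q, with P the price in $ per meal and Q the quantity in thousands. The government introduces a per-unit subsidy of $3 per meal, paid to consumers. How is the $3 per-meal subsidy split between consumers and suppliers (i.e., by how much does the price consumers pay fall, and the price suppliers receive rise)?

Inverting to Q(P) form: Qd = 193 − 2P; Qs = 4P + 169.
Before the subsidy: set 193 − 2P = 4P + 169 → P* = $4, Q* = 185.
With a per-unit subsidy paid to consumers, each effectively pays P − 3, so demand becomes Qd = 193 − 2(P − 3).
New equilibrium: consumers pay $2, suppliers receive $5, Q = 189. (Wedge: Pb − Ps = −3.)
Gain to consumers: $2; to suppliers: $1. (They sum to $3.)

Consumers gain $2 per meal; suppliers gain $1 per meal.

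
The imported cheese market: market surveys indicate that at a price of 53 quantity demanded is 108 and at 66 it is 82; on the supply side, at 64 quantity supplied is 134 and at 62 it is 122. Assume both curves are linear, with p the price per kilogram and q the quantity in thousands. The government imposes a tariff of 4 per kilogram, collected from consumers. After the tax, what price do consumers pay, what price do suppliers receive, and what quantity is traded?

Consumers pay 61; suppliers receive 57; quantity = 92.

Demand slope: (82 − 108)/(66 − 53) = -2, so qd = 214 − 2p.
Supply slope: (122 − 134)/(62 − 64) = 6, so qs = 6p − 250.
Before the tax: set 214 − 2p = 6p − 250 → p* = 58, q* = 98.
With the tax collected from consumers, demand (in seller-price terms) shifts: qd = 214 − 2(p + 4).
New equilibrium: consumers pay 61, suppliers receive 57, q = 92. (Wedge: pb − ps = 4.)
The less price-elastic side of the market bears the larger share of a per-unit tax.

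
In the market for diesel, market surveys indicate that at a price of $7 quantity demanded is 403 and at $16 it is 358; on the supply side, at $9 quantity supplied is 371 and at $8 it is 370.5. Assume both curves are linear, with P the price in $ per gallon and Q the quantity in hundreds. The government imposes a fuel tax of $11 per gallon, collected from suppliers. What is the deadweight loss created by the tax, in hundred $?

Demand slope: (358 − 403)/(16 − 7) = -5, so Qd = 438 − 5P.
Supply slope: (370.5 − 371)/(8 − 9) = 0.5, so Qs = 0.5P + 366.5.
Without the tax, 438 − 5P = 0.5P + 366.5 gives 5.5P = 71.5, so P* = $13 and Q* = 373.
With the tax collected from suppliers, supply shifts: Qs = 0.5(P − 11) + 366.5.
Solving gives Q = 368 with buyers paying $14 and suppliers receiving $3 (the $11 wedge).
Quantity falls by |ΔQ| = |373 − 368| = 5.
DWL = ½ · t · |ΔQ| = ½ · 11 · 5 = $27.5.

Deadweight loss = $27.5 hundred.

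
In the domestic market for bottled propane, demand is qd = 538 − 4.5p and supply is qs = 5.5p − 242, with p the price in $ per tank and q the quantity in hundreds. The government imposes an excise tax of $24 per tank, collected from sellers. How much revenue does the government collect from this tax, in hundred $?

Before the tax: set 538 − 4.5p = 5.5p − 242 → p* = $78, q* = 187.
With the tax collected from sellers, supply shifts: qs = 5.5(p − 24) − 242.
New equilibrium: consumers pay $91.2, sellers receive $67.2, q = 127.6. (Wedge: pb − ps = 24.)
Revenue = t · Q = 24 · 127.6 = $3062.4.

Tax revenue = $3062.4 hundred.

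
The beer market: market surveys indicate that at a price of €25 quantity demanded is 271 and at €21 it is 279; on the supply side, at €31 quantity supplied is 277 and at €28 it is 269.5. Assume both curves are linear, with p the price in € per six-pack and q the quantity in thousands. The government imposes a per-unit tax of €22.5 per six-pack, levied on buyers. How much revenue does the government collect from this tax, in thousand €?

Tax revenue = €5445 thousand.

Demand slope: (279 − 271)/(21 − 25) = -2, so qd = 321 − 2p.
Supply slope: (269.5 − 277)/(28 − 31) = 2.5, so qs = 2.5p + 199.5.
Without the tax, 321 − 2p = 2.5p + 199.5 gives 4.5p = 121.5, so p* = €27 and q* = 267.
With the tax collected from buyers, demand (in seller-price terms) shifts: qd = 321 − 2(p + 22.5).
Solving gives q = 242 with buyers paying €39.5 and producers receiving €17 (the €22.5 wedge).
Revenue = t · Q = 22.5 · 242 = €5445.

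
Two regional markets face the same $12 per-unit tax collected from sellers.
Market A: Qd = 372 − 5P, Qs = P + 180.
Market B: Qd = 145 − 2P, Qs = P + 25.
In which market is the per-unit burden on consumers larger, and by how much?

Market A: pre-tax P* = $32, Q* = 212; post-tax Q = 202; per-unit burden on consumers = $2.
Market B: pre-tax P* = $40, Q* = 65; post-tax Q = 57; per-unit burden on consumers = $4.
Difference: $2 vs $4 → market B is larger by $2.

Market B, by $2.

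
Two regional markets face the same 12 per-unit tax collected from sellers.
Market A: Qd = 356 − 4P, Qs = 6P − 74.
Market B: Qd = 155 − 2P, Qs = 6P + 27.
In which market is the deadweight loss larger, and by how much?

Market A: pre-tax P* = 43, Q* = 184; post-tax Q = 155.2; deadweight loss = 172.8.
Market B: pre-tax P* = 16, Q* = 123; post-tax Q = 105; deadweight loss = 108.
Difference: 172.8 vs 108 → market A is larger by 64.8.

Market A, by 64.8.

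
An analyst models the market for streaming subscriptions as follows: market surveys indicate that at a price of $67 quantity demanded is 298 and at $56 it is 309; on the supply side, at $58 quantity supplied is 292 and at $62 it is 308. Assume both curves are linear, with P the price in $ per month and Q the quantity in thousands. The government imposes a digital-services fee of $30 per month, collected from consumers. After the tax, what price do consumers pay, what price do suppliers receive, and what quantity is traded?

Consumers pay $85; suppliers receive $55; quantity = 280.

Demand slope: (309 − 298)/(56 − 67) = -1, so Qd = 365 − P.
Supply slope: (308 − 292)/(62 − 58) = 4, so Qs = 4P + 60.
Without the tax, 365 − P = 4P + 60 gives 5P = 305, so P* = $61 and Q* = 304.
With the tax collected from consumers, demand (in seller-price terms) shifts: Qd = 365 − (P + 30).
New equilibrium: consumers pay $85, suppliers receive $55, Q = 280. (Wedge: Pb − Ps = 30.)
The less price-elastic side of the market bears the larger share of a per-unit tax.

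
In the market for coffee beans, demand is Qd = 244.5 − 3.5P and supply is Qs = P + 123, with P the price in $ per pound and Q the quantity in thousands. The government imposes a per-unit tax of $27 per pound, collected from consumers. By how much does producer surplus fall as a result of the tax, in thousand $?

Without the tax, 244.5 − 3.5P = P + 123 gives 4.5P = 121.5, so P* = $27 and Q* = 150.
With the tax collected from consumers, demand (in seller-price terms) shifts: Qd = 244.5 − 3.5(P + 27).
New equilibrium: consumers pay $33, suppliers receive $6, Q = 129. (Wedge: Pb − Ps = 27.)
ΔPS is the trapezoid between Q = 129 and Q = 150 of height $21: ½ · (150 + 129) · 21 = $2929.5.

Producer surplus falls by $2929.5 thousand.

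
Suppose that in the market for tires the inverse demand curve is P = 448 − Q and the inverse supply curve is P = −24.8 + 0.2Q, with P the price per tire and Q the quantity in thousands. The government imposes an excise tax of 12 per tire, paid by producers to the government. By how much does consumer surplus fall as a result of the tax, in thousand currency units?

Consumer surplus falls by 3890 thousand.

Rewrite in direct form: Qd = 448 − P and Qs = 5P + 124.
Without the tax, 448 − P = 5P + 124 gives 6P = 324, so P* = 54 and Q* = 394.
With the tax collected from producers, supply shifts: Qs = 5(P − 12) + 124.
New equilibrium: buyers pay 64, producers receive 52, Q = 384. (Wedge: Pb − Ps = 12.)
ΔCS is the trapezoid between Q = 384 and Q = 394 of height 10: ½ · (394 + 384) · 10 = 3890.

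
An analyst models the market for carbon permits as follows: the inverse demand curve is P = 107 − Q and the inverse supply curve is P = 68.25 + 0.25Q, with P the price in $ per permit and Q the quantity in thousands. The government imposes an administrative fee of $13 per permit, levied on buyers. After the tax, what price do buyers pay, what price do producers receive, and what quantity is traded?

Buyers pay $86.4; producers receive $73.4; quantity = 20.6.

Rewrite in direct form: Qd = 107 − P and Qs = 4P − 273.
Before the tax: set 107 − P = 4P − 273 → P* = $76, Q* = 31.
With the tax collected from buyers, demand (in seller-price terms) shifts: Qd = 107 − (P + 13).
Solving gives Q = 20.6 with buyers paying $86.4 and producers receiving $73.4 (the $13 wedge).
The less price-elastic side of the market bears the larger share of a per-unit tax.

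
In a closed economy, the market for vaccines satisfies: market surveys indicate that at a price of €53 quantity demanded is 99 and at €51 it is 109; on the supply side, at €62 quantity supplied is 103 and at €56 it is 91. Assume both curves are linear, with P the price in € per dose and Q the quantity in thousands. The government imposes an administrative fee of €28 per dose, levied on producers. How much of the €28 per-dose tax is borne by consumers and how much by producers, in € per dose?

Consumers bear €8 per dose; producers bear €20 per dose.

Demand slope: (109 − 99)/(51 − 53) = -5, so Qd = 364 − 5P.
Supply slope: (91 − 103)/(56 − 62) = 2, so Qs = 2P − 21.
Before the tax: set 364 − 5P = 2P − 21 → P* = €55, Q* = 89.
With the tax collected from producers, supply shifts: Qs = 2(P − 28) − 21.
Solving gives Q = 49 with consumers paying €63 and producers receiving €35 (the €28 wedge).
Burden on consumers: €8; on producers: €20. (They sum to €28.)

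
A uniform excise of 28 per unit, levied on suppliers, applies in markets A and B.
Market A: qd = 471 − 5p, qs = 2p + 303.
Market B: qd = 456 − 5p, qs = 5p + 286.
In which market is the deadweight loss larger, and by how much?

Market A: pre-tax p* = 24, q* = 351; post-tax q = 311; deadweight loss = 560.
Market B: pre-tax p* = 17, q* = 371; post-tax q = 301; deadweight loss = 980.
Difference: 560 vs 980 → market B is larger by 420.

Market B, by 420.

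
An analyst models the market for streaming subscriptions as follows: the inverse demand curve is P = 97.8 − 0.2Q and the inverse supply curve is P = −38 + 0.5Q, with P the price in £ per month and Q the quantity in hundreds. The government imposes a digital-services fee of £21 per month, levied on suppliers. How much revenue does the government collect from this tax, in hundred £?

Inverting to Q(P) form: Qd = 489 − 5P; Qs = 2P + 76.
Without the tax, 489 − 5P = 2P + 76 gives 7P = 413, so P* = £59 and Q* = 194.
With the tax collected from suppliers, supply shifts: Qs = 2(P − 21) + 76.
Solving gives Q = 164 with consumers paying £65 and suppliers receiving £44 (the £21 wedge).
Revenue = t · Q = 21 · 164 = £3444.

Tax revenue = £3444 hundred.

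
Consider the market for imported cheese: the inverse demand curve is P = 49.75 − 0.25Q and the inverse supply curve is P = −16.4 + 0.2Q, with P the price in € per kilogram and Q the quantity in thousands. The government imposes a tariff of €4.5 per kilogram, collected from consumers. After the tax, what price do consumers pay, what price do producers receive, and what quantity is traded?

Rewrite in direct form: Qd = 199 − 4P and Qs = 5P + 82.
Without the tax, 199 − 4P = 5P + 82 gives 9P = 117, so P* = €13 and Q* = 147.
With the tax collected from consumers, demand (in seller-price terms) shifts: Qd = 199 − 4(P + 4.5).
Solving gives Q = 137 with consumers paying €15.5 and producers receiving €11 (the €4.5 wedge).

Consumers pay €15.5; producers receive €11; quantity = 137.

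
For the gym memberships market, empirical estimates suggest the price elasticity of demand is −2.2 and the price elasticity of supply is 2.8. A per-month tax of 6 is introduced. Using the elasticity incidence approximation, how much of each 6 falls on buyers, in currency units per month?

Buyers bear ≈ 3.36 per month.

Incidence ratio: buyers' share ≈ εs / (εs + |εd|) = 2.8 / (2.8 + 2.2) = 0.56.
So buyers bear ≈ 0.56 × 6 = 3.36; sellers bear 2.64.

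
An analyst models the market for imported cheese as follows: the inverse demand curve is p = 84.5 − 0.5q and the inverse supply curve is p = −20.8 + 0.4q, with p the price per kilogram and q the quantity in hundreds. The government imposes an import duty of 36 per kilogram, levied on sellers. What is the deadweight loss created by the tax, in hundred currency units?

Deadweight loss = 720 hundred.

Rewrite in direct form: qd = 169 − 2p and qs = 2.5p + 52.
Before the tax: set 169 − 2p = 2.5p + 52 → p* = 26, q* = 117.
With the tax collected from sellers, supply shifts: qs = 2.5(p − 36) + 52.
New equilibrium: buyers pay 46, sellers receive 10, q = 77. (Wedge: pb − ps = 36.)
Quantity falls by |ΔQ| = |117 − 77| = 40.
DWL = ½ · t · |ΔQ| = ½ · 36 · 40 = 720.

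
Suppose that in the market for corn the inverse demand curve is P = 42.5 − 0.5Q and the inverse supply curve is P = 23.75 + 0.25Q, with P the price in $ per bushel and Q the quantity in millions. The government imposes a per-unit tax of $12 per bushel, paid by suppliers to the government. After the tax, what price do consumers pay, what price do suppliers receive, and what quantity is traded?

Rewrite in direct form: Qd = 85 − 2P and Qs = 4P − 95.
Before the tax: set 85 − 2P = 4P − 95 → P* = $30, Q* = 25.
With the tax collected from suppliers, supply shifts: Qs = 4(P − 12) − 95.
New equilibrium: consumers pay $38, suppliers receive $26, Q = 9. (Wedge: Pb − Ps = 12.)

Consumers pay $38; suppliers receive $26; quantity = 9.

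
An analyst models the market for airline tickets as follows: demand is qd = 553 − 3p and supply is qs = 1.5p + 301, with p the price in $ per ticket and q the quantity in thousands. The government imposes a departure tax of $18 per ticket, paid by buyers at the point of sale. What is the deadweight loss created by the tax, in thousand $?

Deadweight loss = $162 thousand.

Without the tax, 553 − 3p = 1.5p + 301 gives 4.5p = 252, so p* = $56 and q* = 385.
With the tax collected from buyers, demand (in seller-price terms) shifts: qd = 553 − 3(p + 18).
New equilibrium: buyers pay $62, sellers receive $44, q = 367. (Wedge: pb − ps = 18.)
Quantity falls by |ΔQ| = |385 − 367| = 18.
DWL = ½ · t · |ΔQ| = ½ · 18 · 18 = $162.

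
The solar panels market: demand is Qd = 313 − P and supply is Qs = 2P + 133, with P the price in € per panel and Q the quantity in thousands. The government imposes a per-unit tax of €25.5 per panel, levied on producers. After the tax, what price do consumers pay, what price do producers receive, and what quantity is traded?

Consumers pay €77; producers receive €51.5; quantity = 236.

Without the tax, 313 − P = 2P + 133 gives 3P = 180, so P* = €60 and Q* = 253.
With the tax collected from producers, supply shifts: Qs = 2(P − 25.5) + 133.
New equilibrium: consumers pay €77, producers receive €51.5, Q = 236. (Wedge: Pb − Ps = 25.5.)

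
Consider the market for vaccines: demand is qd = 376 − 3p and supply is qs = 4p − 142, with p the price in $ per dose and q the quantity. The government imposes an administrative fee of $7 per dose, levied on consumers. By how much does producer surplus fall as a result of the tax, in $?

Without the tax, 376 − 3p = 4p − 142 gives 7p = 518, so p* = $74 and q* = 154.
With the tax collected from consumers, demand (in seller-price terms) shifts: qd = 376 − 3(p + 7).
Solving gives q = 142 with consumers paying $78 and suppliers receiving $71 (the $7 wedge).
ΔPS is the trapezoid between Q = 142 and Q = 154 of height $3: ½ · (154 + 142) · 3 = $444.

Producer surplus falls by $444.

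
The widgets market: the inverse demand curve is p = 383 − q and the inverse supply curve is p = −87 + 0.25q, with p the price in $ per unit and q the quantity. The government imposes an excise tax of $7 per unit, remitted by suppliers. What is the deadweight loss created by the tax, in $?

Deadweight loss = $19.6.

Rewrite in direct form: qd = 383 − p and qs = 4p + 348.
Before the tax: set 383 − p = 4p + 348 → p* = $7, q* = 376.
With the tax collected from suppliers, supply shifts: qs = 4(p − 7) + 348.
Solving gives q = 370.4 with consumers paying $12.6 and suppliers receiving $5.6 (the $7 wedge).
Quantity falls by |ΔQ| = |376 − 370.4| = 5.6.
DWL = ½ · t · |ΔQ| = ½ · 7 · 5.6 = $19.6.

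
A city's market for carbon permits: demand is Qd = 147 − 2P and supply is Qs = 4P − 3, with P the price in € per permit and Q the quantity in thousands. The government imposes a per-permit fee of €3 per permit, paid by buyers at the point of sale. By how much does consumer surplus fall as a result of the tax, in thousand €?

Before the tax: set 147 − 2P = 4P − 3 → P* = €25, Q* = 97.
With the tax collected from buyers, demand (in seller-price terms) shifts: Qd = 147 − 2(P + 3).
New equilibrium: buyers pay €27, suppliers receive €24, Q = 93. (Wedge: Pb − Ps = 3.)
ΔCS is the trapezoid between Q = 93 and Q = 97 of height €2: ½ · (97 + 93) · 2 = €190.

Consumer surplus falls by €190 thousand.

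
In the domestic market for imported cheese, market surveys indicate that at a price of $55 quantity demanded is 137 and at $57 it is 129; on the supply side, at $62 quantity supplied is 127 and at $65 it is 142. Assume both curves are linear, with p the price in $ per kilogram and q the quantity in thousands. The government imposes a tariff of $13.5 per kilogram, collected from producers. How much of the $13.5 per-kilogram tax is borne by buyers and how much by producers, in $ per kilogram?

Demand slope: (129 − 137)/(57 − 55) = -4, so qd = 357 − 4p.
Supply slope: (142 − 127)/(65 − 62) = 5, so qs = 5p − 183.
Before the tax: set 357 − 4p = 5p − 183 → p* = $60, q* = 117.
With the tax collected from producers, supply shifts: qs = 5(p − 13.5) − 183.
New equilibrium: buyers pay $67.5, producers receive $54, q = 87. (Wedge: pb − ps = 13.5.)
Burden on buyers: $7.5; on producers: $6. (They sum to $13.5.)

Buyers bear $7.5 per kilogram; producers bear $6 per kilogram.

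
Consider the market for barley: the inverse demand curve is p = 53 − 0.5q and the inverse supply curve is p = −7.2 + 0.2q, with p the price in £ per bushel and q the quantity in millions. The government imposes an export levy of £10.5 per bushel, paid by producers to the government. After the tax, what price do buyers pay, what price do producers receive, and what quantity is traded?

Buyers pay £17.5; producers receive £7; quantity = 71.

Rewrite in direct form: qd = 106 − 2p and qs = 5p + 36.
Before the tax: set 106 − 2p = 5p + 36 → p* = £10, q* = 86.
With the tax collected from producers, supply shifts: qs = 5(p − 10.5) + 36.
New equilibrium: buyers pay £17.5, producers receive £7, q = 71. (Wedge: pb − ps = 10.5.)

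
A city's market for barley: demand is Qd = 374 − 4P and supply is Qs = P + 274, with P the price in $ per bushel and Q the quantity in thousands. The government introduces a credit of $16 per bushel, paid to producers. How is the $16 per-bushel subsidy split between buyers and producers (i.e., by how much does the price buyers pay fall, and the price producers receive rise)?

Without the subsidy, 374 − 4P = P + 274 gives 5P = 100, so P* = $20 and Q* = 294.
With a per-unit subsidy paid to producers, each receives P + 16 per unit sold, so supply becomes Qs = (P + 16) + 274.
New equilibrium: buyers pay $16.8, producers receive $32.8, Q = 306.8. (Wedge: Pb − Ps = −16.)
Gain to buyers: $3.2; to producers: $12.8. (They sum to $16.)

Buyers gain $3.2 per bushel; producers gain $12.8 per bushel.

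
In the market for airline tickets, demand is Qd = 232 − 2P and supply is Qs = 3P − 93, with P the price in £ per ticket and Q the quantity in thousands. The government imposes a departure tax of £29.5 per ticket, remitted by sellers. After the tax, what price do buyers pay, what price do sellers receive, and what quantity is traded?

Buyers pay £82.7; sellers receive £53.2; quantity = 66.6.

Without the tax, 232 − 2P = 3P − 93 gives 5P = 325, so P* = £65 and Q* = 102.
With the tax collected from sellers, supply shifts: Qs = 3(P − 29.5) − 93.
New equilibrium: buyers pay £82.7, sellers receive £53.2, Q = 66.6. (Wedge: Pb − Ps = 29.5.)
The less price-elastic side of the market bears the larger share of a per-unit tax.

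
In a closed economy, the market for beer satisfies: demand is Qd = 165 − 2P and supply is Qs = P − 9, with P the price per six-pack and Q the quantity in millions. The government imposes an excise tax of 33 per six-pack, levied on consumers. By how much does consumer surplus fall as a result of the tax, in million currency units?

Consumer surplus falls by 418 million.

Before the tax: set 165 − 2P = P − 9 → P* = 58, Q* = 49.
With the tax collected from consumers, demand (in seller-price terms) shifts: Qd = 165 − 2(P + 33).
New equilibrium: consumers pay 69, sellers receive 36, Q = 27. (Wedge: Pb − Ps = 33.)
ΔCS is the trapezoid between Q = 27 and Q = 49 of height 11: ½ · (49 + 27) · 11 = 418.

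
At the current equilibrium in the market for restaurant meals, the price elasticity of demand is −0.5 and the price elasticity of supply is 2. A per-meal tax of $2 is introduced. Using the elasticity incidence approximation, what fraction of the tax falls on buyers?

Incidence ratio: buyers' share ≈ εs / (εs + |εd|) = 2 / (2 + 0.5) = 0.8.
Supply is the more elastic side, so buyers bear the larger share.

Buyers' share ≈ 0.8.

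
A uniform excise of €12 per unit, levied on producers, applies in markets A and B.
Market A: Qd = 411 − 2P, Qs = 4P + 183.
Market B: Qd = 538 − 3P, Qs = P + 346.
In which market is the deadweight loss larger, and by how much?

Market A, by €42.

Market A: pre-tax P* = €38, Q* = 335; post-tax Q = 319; deadweight loss = €96.
Market B: pre-tax P* = €48, Q* = 394; post-tax Q = 385; deadweight loss = €54.
Difference: €96 vs €54 → market A is larger by €42.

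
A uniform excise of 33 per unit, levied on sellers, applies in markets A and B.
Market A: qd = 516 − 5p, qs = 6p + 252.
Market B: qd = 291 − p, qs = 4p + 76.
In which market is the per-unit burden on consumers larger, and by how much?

Market A: pre-tax p* = 24, q* = 396; post-tax q = 306; per-unit burden on consumers = 18.
Market B: pre-tax p* = 43, q* = 248; post-tax q = 221.6; per-unit burden on consumers = 26.4.
Difference: 18 vs 26.4 → market B is larger by 8.4.

Market B, by 8.4.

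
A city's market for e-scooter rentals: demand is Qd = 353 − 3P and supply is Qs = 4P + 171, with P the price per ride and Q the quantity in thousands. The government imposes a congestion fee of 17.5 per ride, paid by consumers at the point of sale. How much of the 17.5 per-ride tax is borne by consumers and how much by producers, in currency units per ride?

Consumers bear 10 per ride; producers bear 7.5 per ride.

Without the tax, 353 − 3P = 4P + 171 gives 7P = 182, so P* = 26 and Q* = 275.
With the tax collected from consumers, demand (in seller-price terms) shifts: Qd = 353 − 3(P + 17.5).
Solving gives Q = 245 with consumers paying 36 and producers receiving 18.5 (the 17.5 wedge).
Burden on consumers: 10; on producers: 7.5. (They sum to 17.5.)
The less price-elastic side of the market bears the larger share of a per-unit tax.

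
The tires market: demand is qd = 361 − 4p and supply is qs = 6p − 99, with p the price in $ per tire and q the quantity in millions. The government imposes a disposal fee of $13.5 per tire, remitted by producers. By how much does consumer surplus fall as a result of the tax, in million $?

Consumer surplus falls by $1302.48 million.

Before the tax: set 361 − 4p = 6p − 99 → p* = $46, q* = 177.
With the tax collected from producers, supply shifts: qs = 6(p − 13.5) − 99.
New equilibrium: consumers pay $54.1, producers receive $40.6, q = 144.6. (Wedge: pb − ps = 13.5.)
ΔCS is the trapezoid between Q = 144.6 and Q = 177 of height $8.1: ½ · (177 + 144.6) · 8.1 = $1302.48.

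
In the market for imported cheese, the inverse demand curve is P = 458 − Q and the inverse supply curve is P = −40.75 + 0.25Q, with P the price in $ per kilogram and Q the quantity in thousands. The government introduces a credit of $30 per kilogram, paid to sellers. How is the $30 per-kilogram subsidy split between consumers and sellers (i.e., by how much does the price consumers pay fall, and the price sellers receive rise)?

Consumers gain $24 per kilogram; sellers gain $6 per kilogram.

Inverting to Q(P) form: Qd = 458 − P; Qs = 4P + 163.
Before the subsidy: set 458 − P = 4P + 163 → P* = $59, Q* = 399.
With a per-unit subsidy paid to sellers, each receives P + 30 per unit sold, so supply becomes Qs = 4(P + 30) + 163.
New equilibrium: consumers pay $35, sellers receive $65, Q = 423. (Wedge: Pb − Ps = −30.)
Gain to consumers: $24; to sellers: $6. (They sum to $30.)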